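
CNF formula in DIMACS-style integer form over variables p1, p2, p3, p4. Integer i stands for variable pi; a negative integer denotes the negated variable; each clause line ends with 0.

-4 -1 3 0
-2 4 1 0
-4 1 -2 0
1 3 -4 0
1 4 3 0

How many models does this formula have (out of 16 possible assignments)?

8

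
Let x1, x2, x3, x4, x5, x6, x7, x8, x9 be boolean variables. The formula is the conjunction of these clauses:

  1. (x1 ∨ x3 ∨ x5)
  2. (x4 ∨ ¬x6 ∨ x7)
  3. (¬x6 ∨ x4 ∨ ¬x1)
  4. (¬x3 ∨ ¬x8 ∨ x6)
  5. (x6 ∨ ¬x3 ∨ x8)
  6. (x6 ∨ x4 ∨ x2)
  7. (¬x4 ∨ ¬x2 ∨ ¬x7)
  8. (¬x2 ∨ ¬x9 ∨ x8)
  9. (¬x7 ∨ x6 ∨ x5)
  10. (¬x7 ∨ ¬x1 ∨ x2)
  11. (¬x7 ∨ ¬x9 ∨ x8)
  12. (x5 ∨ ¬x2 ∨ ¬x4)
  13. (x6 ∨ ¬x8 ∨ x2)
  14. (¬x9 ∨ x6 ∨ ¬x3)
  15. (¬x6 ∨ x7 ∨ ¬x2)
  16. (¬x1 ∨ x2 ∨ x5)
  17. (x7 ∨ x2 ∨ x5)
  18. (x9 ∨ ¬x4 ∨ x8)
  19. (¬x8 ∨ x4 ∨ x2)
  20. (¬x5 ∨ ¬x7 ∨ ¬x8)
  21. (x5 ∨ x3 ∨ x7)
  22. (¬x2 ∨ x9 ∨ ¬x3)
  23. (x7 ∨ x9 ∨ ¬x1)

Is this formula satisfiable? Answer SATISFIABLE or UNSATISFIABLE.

SATISFIABLE

Set x1 = False and propagate.
Set x2 = False and propagate.
Set x3 = True and propagate.
The remaining clauses are satisfied by x4 = True, x5 = False, x6 = True, x7 = True, x8 = True, x9 = True.
So x1=F, x2=F, x3=T, x4=T, x5=F, x6=T, x7=T, x8=T, x9=T is a satisfying assignment.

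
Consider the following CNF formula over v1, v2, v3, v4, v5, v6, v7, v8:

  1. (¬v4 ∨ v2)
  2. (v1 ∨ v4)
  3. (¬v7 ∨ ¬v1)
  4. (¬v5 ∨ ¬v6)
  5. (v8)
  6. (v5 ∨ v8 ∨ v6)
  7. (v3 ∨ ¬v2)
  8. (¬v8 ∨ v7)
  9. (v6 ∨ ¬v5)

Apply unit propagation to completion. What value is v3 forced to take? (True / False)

(v8) stands alone — v8 = True.
(¬v8 ∨ v7): since v8 = True, the clause reduces to (v7). v7 = True.
In (¬v1 ∨ ¬v7), ¬v7 is now false; ¬v1 must hold, so v1 = False.
(v4 ∨ v1) with v1 = False leaves only v4, so v4 = True.
(v2 ∨ ¬v4) with v4 = True leaves only v2, so v2 = True.
In (¬v2 ∨ v3), ¬v2 is now false; v3 must hold, so v3 = True.

True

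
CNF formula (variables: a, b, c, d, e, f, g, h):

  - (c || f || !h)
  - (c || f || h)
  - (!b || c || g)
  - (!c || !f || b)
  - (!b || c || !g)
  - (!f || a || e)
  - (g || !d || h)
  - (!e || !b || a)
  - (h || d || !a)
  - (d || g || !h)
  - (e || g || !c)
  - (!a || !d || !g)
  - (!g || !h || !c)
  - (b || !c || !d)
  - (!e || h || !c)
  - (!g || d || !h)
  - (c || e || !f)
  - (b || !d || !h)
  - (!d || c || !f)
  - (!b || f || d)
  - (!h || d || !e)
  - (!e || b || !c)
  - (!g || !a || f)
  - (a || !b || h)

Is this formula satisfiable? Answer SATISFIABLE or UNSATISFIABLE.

Try a = False.
Try b = False.
Branch on c: take c = False.
The remaining clauses are satisfied by d = False, e = True, f = True, g = True, h = False.
So a=F  b=F  c=F  d=F  e=T  f=T  g=T  h=F is a satisfying assignment.

SATISFIABLE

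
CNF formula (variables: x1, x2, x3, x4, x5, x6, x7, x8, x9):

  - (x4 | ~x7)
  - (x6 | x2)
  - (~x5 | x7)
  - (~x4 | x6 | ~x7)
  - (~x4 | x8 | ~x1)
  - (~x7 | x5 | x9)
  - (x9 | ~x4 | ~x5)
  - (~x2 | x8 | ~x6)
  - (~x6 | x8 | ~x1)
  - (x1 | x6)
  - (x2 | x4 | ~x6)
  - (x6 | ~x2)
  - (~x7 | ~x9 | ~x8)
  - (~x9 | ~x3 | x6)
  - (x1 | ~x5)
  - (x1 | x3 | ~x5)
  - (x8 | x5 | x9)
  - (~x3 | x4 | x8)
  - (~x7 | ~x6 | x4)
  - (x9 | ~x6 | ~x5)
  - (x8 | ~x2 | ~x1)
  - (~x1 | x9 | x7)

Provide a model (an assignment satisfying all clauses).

x1=1, x2=0, x3=0, x4=1, x5=0, x6=1, x7=0, x8=1, x9=1

Check each clause:
  1. (~x7 | x4) — ~x7 is true.
  2. (x2 | x6) — x6 is true.
  3. (x7 | ~x5) — ~x5 is true.
  4. (~x4 | x6 | ~x7) — ~x7 is true.
  5. (x8 | ~x1 | ~x4) — x8 is true.
  6. (x5 | x9 | ~x7) — ~x7 is true.
  7. (x9 | ~x5 | ~x4) — x9 is true.
  8. (x8 | ~x2 | ~x6) — x8 is true.
  9. (x8 | ~x6 | ~x1) — x8 is true.
  10. (x1 | x6) — x1 is true.
  11. (~x6 | x4 | x2) — x4 is true.
  12. (~x2 | x6) — x6 is true.
  13. (~x9 | ~x8 | ~x7) — ~x7 is true.
  14. (~x9 | x6 | ~x3) — ~x3 is true.
  15. (~x5 | x1) — x1 is true.
  16. (x1 | ~x5 | x3) — x1 is true.
  17. (x5 | x9 | x8) — x8 is true.
  18. (x4 | x8 | ~x3) — x8 is true.
  19. (~x6 | x4 | ~x7) — ~x7 is true.
  20. (x9 | ~x5 | ~x6) — x9 is true.
  21. (x8 | ~x2 | ~x1) — x8 is true.
  22. (~x1 | x9 | x7) — x9 is true.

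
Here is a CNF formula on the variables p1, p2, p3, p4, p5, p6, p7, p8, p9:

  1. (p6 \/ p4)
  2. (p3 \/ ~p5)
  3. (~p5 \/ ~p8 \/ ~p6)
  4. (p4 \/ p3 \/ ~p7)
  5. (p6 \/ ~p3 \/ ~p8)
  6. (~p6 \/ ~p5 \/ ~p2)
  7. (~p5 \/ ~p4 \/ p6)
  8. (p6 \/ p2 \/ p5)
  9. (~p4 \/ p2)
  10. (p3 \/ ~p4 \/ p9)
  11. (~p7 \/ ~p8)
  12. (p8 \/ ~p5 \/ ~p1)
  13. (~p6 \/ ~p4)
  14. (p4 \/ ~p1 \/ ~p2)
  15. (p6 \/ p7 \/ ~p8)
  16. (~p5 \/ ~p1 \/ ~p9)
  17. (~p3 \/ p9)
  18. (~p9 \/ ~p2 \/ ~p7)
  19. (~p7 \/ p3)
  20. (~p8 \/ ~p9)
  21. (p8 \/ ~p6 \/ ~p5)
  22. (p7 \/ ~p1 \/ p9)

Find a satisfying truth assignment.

p1=False  p2=True  p3=False  p4=False  p5=False  p6=True  p7=False  p8=False  p9=False

Check each clause:
  1. (p4 \/ p6) — p6 is true.
  2. (~p5 \/ p3) — ~p5 is true.
  3. (~p5 \/ ~p6 \/ ~p8) — ~p8 is true.
  4. (p3 \/ p4 \/ ~p7) — ~p7 is true.
  5. (~p3 \/ ~p8 \/ p6) — ~p8 is true.
  6. (~p5 \/ ~p2 \/ ~p6) — ~p5 is true.
  7. (~p5 \/ ~p4 \/ p6) — ~p5 is true.
  8. (p6 \/ p2 \/ p5) — p2 is true.
  9. (~p4 \/ p2) — p2 is true.
  10. (~p4 \/ p3 \/ p9) — ~p4 is true.
  11. (~p7 \/ ~p8) — ~p8 is true.
  12. (~p1 \/ p8 \/ ~p5) — ~p5 is true.
  13. (~p6 \/ ~p4) — ~p4 is true.
  14. (~p1 \/ p4 \/ ~p2) — ~p1 is true.
  15. (~p8 \/ p6 \/ p7) — ~p8 is true.
  16. (~p1 \/ ~p5 \/ ~p9) — ~p5 is true.
  17. (~p3 \/ p9) — ~p3 is true.
  18. (~p2 \/ ~p7 \/ ~p9) — ~p7 is true.
  19. (~p7 \/ p3) — ~p7 is true.
  20. (~p9 \/ ~p8) — ~p8 is true.
  21. (~p6 \/ ~p5 \/ p8) — ~p5 is true.
  22. (p7 \/ ~p1 \/ p9) — ~p1 is true.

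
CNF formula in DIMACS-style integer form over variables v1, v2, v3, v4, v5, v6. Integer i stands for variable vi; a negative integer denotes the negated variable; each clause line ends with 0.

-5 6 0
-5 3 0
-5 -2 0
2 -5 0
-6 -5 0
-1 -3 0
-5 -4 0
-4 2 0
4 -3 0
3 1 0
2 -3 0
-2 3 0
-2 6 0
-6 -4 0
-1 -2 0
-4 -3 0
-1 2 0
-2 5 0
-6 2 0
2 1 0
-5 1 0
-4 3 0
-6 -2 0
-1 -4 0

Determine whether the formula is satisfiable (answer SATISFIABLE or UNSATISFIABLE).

v2 = True:
  propagation gives v5=False; an empty clause results — contradiction.
v2 = False:
  propagation gives v5=False, v4=False, v3=False, v1=True; an empty clause results — contradiction.
Every branch closes, so no satisfying assignment exists.

UNSATISFIABLE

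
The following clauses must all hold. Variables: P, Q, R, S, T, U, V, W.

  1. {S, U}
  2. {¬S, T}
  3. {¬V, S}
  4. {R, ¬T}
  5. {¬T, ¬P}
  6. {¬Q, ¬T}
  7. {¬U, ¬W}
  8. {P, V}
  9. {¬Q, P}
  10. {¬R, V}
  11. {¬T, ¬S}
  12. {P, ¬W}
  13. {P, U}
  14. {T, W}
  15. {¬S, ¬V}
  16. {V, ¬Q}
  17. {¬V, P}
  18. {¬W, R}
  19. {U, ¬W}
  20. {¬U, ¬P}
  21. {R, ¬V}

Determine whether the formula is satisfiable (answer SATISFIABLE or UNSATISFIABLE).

UNSATISFIABLE

P = True:
  propagation gives T=False, S=False, U=True; an empty clause results — contradiction.
P = False:
  propagation gives V=True; an empty clause results — contradiction.
Every branch closes, so no satisfying assignment exists.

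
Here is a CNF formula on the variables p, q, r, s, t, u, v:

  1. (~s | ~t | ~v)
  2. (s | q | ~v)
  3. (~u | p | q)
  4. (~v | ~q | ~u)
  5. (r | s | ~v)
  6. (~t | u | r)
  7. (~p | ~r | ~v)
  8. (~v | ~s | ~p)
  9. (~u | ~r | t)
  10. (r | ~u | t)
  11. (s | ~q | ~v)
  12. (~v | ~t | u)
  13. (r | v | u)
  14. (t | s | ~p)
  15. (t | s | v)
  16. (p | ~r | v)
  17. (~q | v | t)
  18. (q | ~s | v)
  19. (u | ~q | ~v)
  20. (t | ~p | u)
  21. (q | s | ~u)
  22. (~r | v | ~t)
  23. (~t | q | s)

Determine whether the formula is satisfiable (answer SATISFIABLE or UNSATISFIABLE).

SATISFIABLE

Branch on p: take p = True.
Try q = True.
The remaining clauses are satisfied by r = False, s = True, t = True, u = True, v = False.
So p=T, q=T, r=F, s=T, t=T, u=T, v=F is a satisfying assignment.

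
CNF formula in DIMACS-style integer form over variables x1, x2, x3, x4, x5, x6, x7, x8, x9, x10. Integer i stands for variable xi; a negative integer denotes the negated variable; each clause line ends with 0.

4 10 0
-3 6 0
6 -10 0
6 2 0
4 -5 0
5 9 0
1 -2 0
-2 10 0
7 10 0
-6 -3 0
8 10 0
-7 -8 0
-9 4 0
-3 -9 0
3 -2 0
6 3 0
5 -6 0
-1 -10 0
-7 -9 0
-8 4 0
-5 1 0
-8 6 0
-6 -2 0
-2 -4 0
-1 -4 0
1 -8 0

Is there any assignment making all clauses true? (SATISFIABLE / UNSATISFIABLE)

UNSATISFIABLE

x6 = True:
  propagation gives x3=False, x2=False, x5=True, x4=True; an empty clause results — contradiction.
x6 = False:
  propagation gives x3=False; an empty clause results — contradiction.
Every branch closes, so no satisfying assignment exists.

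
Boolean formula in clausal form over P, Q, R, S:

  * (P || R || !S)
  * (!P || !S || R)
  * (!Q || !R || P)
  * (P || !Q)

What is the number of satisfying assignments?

9

Split on P, then R.
  P=T, R=T: remaining (Q,S) ∈ {(F,F); (F,T); (T,F); (T,T)} — 4.
  P=T, R=F: remaining (Q,S) ∈ {(F,F); (T,F)} — 2.
  P=F, R=T: remaining (Q,S) ∈ {(F,F); (F,T)} — 2.
  P=F, R=F: remaining (Q,S) ∈ {(F,F)} — 1.
Total: 4 + 2 + 2 + 1 = 9.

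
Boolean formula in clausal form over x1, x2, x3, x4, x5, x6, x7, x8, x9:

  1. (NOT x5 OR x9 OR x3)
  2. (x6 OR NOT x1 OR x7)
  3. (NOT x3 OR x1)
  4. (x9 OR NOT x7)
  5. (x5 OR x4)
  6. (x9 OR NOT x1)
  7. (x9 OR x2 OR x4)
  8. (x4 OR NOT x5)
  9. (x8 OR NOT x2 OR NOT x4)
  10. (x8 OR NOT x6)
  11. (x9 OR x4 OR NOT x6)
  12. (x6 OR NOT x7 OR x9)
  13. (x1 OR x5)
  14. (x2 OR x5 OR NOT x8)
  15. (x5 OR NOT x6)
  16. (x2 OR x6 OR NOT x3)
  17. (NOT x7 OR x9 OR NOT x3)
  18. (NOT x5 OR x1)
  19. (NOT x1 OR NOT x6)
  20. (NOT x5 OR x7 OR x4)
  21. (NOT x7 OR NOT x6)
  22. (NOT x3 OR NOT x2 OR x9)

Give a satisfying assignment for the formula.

x1=1, x2=1, x3=1, x4=1, x5=0, x6=0, x7=1, x8=1, x9=1

Pure literal: x9 appears only positively; assign x9 = True.
Try x1 = True.
  then x6 is forced to False.
  then x7 is forced to True.
Set x2 = True and propagate.
For the remaining variables, x3 = True, x4 = True, x5 = False, x8 = True works.
Every clause has at least one true literal under this assignment.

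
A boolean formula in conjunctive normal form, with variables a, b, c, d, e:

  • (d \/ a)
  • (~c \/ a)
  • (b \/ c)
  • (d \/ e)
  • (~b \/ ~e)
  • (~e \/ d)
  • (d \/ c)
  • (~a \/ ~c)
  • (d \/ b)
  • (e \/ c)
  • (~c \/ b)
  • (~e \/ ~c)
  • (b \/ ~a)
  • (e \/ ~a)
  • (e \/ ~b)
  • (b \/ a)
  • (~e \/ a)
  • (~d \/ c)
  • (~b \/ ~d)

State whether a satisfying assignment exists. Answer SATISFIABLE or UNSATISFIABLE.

b = True:
  propagation gives e=False; an empty clause results — contradiction.
b = False:
  propagation gives c=True; an empty clause results — contradiction.
Every branch closes, so no satisfying assignment exists.

UNSATISFIABLE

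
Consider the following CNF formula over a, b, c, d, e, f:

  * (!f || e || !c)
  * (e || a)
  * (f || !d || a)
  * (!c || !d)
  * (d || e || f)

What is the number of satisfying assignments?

28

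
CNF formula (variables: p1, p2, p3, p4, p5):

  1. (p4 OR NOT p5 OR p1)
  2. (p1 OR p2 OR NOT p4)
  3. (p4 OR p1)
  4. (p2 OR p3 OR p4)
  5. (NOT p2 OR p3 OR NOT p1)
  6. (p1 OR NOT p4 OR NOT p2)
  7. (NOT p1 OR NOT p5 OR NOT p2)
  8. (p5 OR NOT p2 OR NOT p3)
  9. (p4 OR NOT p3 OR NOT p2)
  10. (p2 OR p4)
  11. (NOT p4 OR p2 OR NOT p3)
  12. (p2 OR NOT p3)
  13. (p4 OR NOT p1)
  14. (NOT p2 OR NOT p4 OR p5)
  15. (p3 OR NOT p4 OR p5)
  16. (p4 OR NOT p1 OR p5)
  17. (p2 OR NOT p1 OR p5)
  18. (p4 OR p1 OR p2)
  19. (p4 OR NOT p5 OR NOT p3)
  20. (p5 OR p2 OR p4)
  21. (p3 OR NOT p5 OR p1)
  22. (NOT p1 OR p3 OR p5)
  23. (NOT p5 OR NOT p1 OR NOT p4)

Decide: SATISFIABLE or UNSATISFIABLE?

UNSATISFIABLE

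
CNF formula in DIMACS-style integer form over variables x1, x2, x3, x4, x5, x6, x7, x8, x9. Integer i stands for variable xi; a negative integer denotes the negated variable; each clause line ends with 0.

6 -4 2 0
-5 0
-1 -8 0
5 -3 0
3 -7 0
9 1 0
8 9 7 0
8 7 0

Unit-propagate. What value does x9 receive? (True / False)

True

(~x5) is a unit clause: x5 = False.
From (~x3 \/ x5) and x5 = False: x3 = False.
(x3 \/ ~x7) with x3 = False leaves only ~x7, so x7 = False.
In (x7 \/ x8), x7 is now false; x8 must hold, so x8 = True.
From (~x1 \/ ~x8) and x8 = True: x1 = False.
In (x9 \/ x1), x1 is now false; x9 must hold, so x9 = True.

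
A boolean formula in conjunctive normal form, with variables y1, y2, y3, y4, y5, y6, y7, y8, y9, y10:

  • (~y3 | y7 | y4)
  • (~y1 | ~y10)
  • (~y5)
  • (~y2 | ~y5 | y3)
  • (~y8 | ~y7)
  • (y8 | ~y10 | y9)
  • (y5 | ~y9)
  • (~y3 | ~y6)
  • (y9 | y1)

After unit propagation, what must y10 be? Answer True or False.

Unit clause (~y5) sets y5 = False.
From (y5 | ~y9) and y5 = False: y9 = False.
(y9 | y1) with y9 = False leaves only y1, so y1 = True.
In (~y1 | ~y10), ~y1 is now false; ~y10 must hold, so y10 = False.

False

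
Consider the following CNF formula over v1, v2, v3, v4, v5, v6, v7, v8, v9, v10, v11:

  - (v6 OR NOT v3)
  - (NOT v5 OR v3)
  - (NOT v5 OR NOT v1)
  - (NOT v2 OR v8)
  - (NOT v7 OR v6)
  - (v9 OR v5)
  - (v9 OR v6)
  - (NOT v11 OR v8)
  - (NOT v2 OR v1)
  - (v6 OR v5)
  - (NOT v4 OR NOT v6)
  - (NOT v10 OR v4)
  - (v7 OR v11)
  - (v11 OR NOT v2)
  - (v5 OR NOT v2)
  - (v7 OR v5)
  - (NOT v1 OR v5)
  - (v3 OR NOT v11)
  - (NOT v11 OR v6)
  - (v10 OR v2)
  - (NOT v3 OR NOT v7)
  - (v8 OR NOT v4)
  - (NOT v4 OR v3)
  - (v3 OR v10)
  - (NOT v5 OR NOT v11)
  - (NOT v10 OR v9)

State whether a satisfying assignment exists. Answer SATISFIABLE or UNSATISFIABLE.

UNSATISFIABLE

v5 = True:
  propagation gives v3=True, v6=True, v1=False, v2=False; an empty clause results — contradiction.
v5 = False:
  propagation gives v9=True, v6=True, v4=False, v10=False; an empty clause results — contradiction.
Every branch closes, so no satisfying assignment exists.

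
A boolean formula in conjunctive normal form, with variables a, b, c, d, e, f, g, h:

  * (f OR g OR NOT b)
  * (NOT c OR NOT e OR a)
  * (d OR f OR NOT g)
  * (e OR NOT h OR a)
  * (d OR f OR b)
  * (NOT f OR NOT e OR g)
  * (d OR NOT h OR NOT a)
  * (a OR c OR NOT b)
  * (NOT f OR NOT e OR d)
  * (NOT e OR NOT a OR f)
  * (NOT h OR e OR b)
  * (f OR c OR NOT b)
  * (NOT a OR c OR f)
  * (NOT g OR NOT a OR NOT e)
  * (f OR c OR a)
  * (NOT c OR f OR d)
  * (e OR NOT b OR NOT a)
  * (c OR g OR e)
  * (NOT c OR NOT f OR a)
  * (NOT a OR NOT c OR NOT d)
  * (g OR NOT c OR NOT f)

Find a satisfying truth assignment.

a=F  b=F  c=F  d=T  e=T  f=T  g=T  h=T

Branch on a: take a = False.
For the remaining variables, b = False, c = False, d = True, e = True, f = True, g = True, h = True works.
Every clause has at least one true literal under this assignment.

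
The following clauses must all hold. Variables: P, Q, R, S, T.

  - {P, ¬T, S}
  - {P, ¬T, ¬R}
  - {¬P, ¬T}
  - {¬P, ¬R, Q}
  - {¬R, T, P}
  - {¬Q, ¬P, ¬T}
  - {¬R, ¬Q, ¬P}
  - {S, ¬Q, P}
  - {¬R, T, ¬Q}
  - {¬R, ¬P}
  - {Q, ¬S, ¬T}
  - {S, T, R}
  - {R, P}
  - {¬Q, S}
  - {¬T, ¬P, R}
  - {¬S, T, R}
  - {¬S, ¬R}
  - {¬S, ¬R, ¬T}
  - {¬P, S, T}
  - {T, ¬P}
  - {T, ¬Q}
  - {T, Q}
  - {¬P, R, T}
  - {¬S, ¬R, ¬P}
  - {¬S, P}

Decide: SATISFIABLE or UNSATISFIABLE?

P = True:
  propagation gives T=False; an empty clause results — contradiction.
P = False:
  propagation gives R=True, T=False; an empty clause results — contradiction.
Every branch closes, so no satisfying assignment exists.

UNSATISFIABLE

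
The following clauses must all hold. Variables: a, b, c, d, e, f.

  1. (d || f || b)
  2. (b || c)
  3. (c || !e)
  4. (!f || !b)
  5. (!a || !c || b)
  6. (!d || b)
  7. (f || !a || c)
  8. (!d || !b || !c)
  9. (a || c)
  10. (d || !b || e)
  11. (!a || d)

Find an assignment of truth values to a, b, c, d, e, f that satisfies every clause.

a=False, b=False, c=True, d=False, e=False, f=True

Try a = False.
  then c is forced to True.
For the remaining variables, b = False, d = False, e = False, f = True works.
Every clause has at least one true literal under this assignment.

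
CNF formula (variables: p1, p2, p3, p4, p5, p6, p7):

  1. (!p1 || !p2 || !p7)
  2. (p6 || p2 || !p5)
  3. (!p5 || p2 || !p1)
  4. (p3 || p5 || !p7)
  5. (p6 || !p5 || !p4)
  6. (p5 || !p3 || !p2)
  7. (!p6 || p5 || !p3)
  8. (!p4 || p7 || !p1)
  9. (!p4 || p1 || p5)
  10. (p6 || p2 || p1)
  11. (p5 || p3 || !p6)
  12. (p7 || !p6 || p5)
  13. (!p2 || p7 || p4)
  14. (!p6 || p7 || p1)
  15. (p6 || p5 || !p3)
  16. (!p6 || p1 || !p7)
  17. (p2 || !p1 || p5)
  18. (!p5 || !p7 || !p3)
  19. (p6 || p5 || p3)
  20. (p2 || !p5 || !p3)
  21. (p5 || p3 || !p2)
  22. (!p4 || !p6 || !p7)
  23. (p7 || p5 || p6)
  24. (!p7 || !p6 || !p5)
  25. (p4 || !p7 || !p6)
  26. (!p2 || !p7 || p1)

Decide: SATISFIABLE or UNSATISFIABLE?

p5 = True:
  p7 = True:
    propagation gives p3=False, p6=False, p2=True, p1=False; an empty clause results — contradiction.
  p7 = False:
    p2 = True:
      propagation gives p4=True, p6=True, p1=False; contradiction.
    p2 = False:
      propagation gives p6=True, p1=False; contradiction.
p5 = False:
  p6 = True:
    propagation gives p3=False; an empty clause results — contradiction.
  p6 = False:
    propagation gives p3=False; an empty clause results — contradiction.
Every branch closes, so no satisfying assignment exists.

UNSATISFIABLE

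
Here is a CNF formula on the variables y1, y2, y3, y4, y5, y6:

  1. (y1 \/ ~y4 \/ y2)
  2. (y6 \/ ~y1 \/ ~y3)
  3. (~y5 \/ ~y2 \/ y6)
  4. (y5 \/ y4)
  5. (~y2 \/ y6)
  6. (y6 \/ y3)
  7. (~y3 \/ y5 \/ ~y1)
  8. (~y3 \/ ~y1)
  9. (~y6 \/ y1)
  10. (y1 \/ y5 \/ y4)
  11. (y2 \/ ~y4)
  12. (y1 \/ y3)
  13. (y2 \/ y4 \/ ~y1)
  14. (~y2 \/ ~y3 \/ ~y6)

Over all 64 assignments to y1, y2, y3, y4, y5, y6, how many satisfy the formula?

Satisfying assignments:
  y1=0 y2=0 y3=1 y4=0 y5=1 y6=0
  y1=1 y2=1 y3=0 y4=0 y5=1 y6=1
  y1=1 y2=1 y3=0 y4=1 y5=0 y6=1
  y1=1 y2=1 y3=0 y4=1 y5=1 y6=1
Count: 4.

4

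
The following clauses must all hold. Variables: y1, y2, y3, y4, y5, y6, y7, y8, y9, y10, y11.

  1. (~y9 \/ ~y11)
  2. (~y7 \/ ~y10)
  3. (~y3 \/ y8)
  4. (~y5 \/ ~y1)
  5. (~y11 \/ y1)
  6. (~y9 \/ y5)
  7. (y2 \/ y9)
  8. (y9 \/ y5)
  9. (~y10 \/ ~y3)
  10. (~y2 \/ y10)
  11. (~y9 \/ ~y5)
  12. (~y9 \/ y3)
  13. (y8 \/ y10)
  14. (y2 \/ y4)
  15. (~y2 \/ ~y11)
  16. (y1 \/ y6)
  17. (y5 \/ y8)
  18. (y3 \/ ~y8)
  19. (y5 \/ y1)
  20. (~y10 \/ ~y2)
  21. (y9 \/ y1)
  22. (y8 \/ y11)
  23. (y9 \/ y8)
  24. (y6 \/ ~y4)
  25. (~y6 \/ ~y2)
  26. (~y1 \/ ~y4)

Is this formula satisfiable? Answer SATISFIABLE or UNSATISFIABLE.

UNSATISFIABLE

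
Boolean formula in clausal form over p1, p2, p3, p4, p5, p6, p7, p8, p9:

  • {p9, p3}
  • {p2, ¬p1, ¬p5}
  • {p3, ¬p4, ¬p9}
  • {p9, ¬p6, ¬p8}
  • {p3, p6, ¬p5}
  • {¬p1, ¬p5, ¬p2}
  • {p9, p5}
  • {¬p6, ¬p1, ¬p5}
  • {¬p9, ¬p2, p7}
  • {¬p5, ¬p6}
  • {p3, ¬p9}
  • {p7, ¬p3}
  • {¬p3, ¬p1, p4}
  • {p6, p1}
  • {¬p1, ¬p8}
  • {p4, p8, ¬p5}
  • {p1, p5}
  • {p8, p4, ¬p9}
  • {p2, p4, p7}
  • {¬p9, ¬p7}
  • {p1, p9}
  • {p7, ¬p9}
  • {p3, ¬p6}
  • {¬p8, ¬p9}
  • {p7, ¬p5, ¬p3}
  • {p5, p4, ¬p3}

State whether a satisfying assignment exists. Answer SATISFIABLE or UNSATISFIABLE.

p9 = True:
  propagation gives p3=True, p7=True; an empty clause results — contradiction.
p9 = False:
  propagation gives p3=True, p5=True, p6=False, p7=True; an empty clause results — contradiction.
Every branch closes, so no satisfying assignment exists.

UNSATISFIABLE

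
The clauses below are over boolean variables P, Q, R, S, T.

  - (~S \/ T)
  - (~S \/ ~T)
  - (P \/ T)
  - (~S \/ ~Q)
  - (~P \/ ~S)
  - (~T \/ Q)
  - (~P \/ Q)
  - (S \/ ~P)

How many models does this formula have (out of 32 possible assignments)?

2

Satisfying assignments:
  P=F Q=T R=F S=F T=T
  P=F Q=T R=T S=F T=T
That's 2 in total.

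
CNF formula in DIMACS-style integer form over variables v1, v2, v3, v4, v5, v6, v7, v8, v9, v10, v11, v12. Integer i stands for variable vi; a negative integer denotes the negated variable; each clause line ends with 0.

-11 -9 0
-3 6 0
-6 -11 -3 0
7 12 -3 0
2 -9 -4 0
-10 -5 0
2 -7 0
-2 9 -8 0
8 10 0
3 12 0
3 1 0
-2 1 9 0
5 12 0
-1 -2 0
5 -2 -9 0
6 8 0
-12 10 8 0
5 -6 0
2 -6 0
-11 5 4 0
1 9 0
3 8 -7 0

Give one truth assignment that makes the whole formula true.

Branch on v1: take v1 = True.
  then v2 is forced to False.
  then v7 is forced to False.
  then v6 is forced to False.
  then v3 is forced to False.
  then v12 is forced to True.
  then v8 is forced to True.
Try v4 = True.
  then v9 is forced to False.
Branch on v5: take v5 = False.
v10, v11 are now unconstrained; take v10 = False, v11 = True.

v1=True, v2=False, v3=False, v4=True, v5=False, v6=False, v7=False, v8=True, v9=False, v10=False, v11=True, v12=True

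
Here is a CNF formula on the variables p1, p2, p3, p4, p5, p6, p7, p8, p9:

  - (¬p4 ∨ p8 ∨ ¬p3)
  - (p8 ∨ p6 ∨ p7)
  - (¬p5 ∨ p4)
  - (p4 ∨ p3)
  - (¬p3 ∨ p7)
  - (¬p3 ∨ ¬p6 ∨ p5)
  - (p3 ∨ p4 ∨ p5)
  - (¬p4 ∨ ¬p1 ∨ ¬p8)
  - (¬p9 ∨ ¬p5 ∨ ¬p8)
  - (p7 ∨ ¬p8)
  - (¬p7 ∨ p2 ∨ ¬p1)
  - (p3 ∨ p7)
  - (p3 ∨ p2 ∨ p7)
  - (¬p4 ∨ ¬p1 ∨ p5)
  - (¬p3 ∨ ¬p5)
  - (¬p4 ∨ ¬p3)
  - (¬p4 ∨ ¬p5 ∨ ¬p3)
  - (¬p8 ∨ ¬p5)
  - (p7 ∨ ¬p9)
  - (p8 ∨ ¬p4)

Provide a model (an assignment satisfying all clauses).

p1=F, p2=F, p3=F, p4=T, p5=F, p6=F, p7=T, p8=T, p9=T

Pure literal: p1 appears only negated; assign p1 = False.
Branch on p2: take p2 = False.
Try p3 = False.
  then p4 is forced to True.
  then p7 is forced to True.
  then p8 is forced to True.
  then p5 is forced to False.
p6, p9 are now unconstrained; take p6 = False, p9 = True.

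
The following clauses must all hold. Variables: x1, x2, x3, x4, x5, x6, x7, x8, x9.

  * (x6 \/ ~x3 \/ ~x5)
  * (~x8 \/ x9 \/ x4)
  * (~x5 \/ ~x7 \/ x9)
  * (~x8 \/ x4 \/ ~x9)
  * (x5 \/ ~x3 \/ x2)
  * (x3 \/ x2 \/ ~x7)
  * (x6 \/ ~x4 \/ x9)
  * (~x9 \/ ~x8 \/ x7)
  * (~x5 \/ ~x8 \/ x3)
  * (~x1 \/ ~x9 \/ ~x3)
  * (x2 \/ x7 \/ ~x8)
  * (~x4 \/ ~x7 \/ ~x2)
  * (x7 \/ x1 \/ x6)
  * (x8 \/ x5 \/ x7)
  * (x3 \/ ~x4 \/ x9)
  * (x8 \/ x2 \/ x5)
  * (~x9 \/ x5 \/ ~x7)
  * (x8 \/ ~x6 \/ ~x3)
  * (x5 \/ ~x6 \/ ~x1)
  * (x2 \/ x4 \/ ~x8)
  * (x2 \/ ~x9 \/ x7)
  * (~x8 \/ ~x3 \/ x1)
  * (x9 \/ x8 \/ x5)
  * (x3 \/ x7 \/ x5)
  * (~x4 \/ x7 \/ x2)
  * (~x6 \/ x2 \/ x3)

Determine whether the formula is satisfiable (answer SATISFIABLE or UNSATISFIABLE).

SATISFIABLE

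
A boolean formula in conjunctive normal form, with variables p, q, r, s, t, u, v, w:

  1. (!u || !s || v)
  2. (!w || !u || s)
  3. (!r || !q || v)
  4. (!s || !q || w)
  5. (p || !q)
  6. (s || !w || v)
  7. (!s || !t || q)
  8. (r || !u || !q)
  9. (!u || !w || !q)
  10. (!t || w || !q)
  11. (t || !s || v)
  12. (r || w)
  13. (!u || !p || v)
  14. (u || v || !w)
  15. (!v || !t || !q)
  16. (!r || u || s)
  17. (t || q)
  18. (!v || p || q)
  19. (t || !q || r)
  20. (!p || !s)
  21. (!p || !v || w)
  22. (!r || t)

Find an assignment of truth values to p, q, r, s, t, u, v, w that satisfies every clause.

p=T, q=F, r=F, s=F, t=T, u=F, v=T, w=T

Set p = True and propagate.
  then s is forced to False.
Try q = False.
  then t is forced to True.
The remaining clauses are satisfied by r = False, u = False, v = True, w = True.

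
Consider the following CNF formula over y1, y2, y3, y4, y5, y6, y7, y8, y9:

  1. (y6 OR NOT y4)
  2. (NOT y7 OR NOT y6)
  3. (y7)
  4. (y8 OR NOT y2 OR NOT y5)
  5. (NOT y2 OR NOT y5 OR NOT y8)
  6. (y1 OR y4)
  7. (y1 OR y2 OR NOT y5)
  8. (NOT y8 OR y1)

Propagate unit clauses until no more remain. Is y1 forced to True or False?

True

(y7) stands alone — y7 = True.
From (NOT y6 OR NOT y7) and y7 = True: y6 = False.
From (NOT y4 OR y6) and y6 = False: y4 = False.
In (y4 OR y1), y4 is now false; y1 must hold, so y1 = True.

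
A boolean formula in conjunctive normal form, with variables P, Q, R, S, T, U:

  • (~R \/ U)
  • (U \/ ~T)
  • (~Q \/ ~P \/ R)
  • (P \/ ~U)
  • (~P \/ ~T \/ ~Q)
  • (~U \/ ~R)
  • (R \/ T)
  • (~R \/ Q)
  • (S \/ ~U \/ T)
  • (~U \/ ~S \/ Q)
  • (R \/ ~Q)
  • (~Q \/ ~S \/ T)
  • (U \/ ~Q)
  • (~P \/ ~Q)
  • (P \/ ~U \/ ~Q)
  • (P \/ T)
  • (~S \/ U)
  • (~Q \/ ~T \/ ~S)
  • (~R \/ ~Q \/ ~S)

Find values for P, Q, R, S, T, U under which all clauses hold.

P = True  Q = False  R = False  S = False  T = True  U = True

Try P = True.
  then Q is forced to False.
  then R is forced to False.
  then T is forced to True.
  then U is forced to True.
  then S is forced to False.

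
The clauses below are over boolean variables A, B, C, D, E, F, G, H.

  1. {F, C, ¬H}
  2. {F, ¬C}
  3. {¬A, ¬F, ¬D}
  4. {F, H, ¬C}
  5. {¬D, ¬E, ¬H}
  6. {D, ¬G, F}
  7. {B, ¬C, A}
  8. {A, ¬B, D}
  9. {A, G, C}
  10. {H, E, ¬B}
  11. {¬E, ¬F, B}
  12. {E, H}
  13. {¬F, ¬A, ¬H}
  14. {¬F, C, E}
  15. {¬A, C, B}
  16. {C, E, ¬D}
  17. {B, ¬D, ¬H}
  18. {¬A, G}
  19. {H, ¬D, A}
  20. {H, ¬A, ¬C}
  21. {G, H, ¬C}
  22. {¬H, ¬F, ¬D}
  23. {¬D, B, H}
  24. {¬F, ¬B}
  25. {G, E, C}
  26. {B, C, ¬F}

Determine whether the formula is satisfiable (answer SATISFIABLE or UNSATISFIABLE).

SATISFIABLE

Branch on A: take A = True.
  then G is forced to True.
The remaining clauses are satisfied by B = True, C = False, D = True, E = True, F = False, H = False.
So A=T, B=T, C=F, D=T, E=T, F=F, G=T, H=F is a satisfying assignment.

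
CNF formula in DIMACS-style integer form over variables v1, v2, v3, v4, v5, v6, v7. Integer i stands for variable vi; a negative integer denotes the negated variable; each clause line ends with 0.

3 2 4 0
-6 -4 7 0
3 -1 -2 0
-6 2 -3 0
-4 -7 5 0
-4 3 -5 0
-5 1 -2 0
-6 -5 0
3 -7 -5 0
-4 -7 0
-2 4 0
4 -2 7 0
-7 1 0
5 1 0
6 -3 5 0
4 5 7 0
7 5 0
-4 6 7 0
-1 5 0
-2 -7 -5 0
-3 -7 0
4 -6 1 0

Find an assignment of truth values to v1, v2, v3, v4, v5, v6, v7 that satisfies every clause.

Set v1 = True and propagate.
  then v5 is forced to True.
  then v6 is forced to False.
The remaining clauses are satisfied by v2 = False, v3 = True, v4 = False, v7 = False.
Every clause has at least one true literal under this assignment.

v1 = True, v2 = False, v3 = True, v4 = False, v5 = True, v6 = False, v7 = False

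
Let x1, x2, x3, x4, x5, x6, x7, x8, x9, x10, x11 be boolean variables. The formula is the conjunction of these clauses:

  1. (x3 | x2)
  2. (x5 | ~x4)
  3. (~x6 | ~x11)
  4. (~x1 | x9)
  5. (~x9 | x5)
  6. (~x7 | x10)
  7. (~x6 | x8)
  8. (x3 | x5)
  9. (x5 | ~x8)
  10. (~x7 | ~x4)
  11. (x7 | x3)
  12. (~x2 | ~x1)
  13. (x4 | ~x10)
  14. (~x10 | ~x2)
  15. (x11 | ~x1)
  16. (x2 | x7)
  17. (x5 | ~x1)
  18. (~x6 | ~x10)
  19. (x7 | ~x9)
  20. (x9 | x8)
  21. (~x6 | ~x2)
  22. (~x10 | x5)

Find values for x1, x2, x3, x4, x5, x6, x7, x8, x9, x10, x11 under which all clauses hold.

x1 = False, x2 = True, x3 = True, x4 = True, x5 = True, x6 = False, x7 = False, x8 = True, x9 = False, x10 = False, x11 = False

x1 occurs only negated in the remaining clauses — set x1 = False.
Pure literal: x3 appears only positively; assign x3 = True.
Try x2 = True.
  then x10 is forced to False.
  then x7 is forced to False.
  then x9 is forced to False.
  then x8 is forced to True.
  then x5 is forced to True.
  then x6 is forced to False.
x4, x11 are now unconstrained; take x4 = True, x11 = False.
Check each clause:
  1. (x2 | x3) — x2 is true.
  2. (x5 | ~x4) — x5 is true.
  3. (~x6 | ~x11) — ~x6 is true.
  4. (x9 | ~x1) — ~x1 is true.
  5. (x5 | ~x9) — x5 is true.
  6. (x10 | ~x7) — ~x7 is true.
  7. (x8 | ~x6) — x8 is true.
  8. (x3 | x5) — x3 is true.
  9. (~x8 | x5) — x5 is true.
  10. (~x7 | ~x4) — ~x7 is true.
  11. (x7 | x3) — x3 is true.
  12. (~x2 | ~x1) — ~x1 is true.
  13. (~x10 | x4) — x4 is true.
  14. (~x10 | ~x2) — ~x10 is true.
  15. (x11 | ~x1) — ~x1 is true.
  16. (x2 | x7) — x2 is true.
  17. (~x1 | x5) — x5 is true.
  18. (~x6 | ~x10) — ~x6 is true.
  19. (x7 | ~x9) — ~x9 is true.
  20. (x8 | x9) — x8 is true.
  21. (~x2 | ~x6) — ~x6 is true.
  22. (~x10 | x5) — x5 is true.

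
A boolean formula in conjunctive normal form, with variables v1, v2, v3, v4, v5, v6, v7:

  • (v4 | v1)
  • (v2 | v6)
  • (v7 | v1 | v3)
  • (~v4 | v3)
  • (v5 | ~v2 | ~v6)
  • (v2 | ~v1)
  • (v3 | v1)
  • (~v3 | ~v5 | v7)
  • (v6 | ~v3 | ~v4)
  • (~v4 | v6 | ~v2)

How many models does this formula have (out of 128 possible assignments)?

15

Case analysis on v3 and v1:
  v3=1, v1=1: 5 of the 32 assignments to (v2,v4,v5,v6,v7) work.
  v3=1, v1=0: remaining (v2,v4,v5,v6,v7) ∈ {(0,1,0,1,0); (0,1,0,1,1); (0,1,1,1,1); (1,1,1,1,1)} — 4.
  v3=0, v1=1: v7 free; 3 ways for (v2,v4,v5,v6) × 2^1 = 6.
  v3=0, v1=0: a clause becomes empty — 0.
Total: 5 + 4 + 6 + 0 = 15.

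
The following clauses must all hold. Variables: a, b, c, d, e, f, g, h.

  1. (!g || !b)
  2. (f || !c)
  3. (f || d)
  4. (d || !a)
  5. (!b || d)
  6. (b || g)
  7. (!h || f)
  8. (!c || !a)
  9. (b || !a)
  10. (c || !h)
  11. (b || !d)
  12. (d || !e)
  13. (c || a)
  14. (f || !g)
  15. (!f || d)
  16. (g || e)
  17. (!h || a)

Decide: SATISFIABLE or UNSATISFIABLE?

SATISFIABLE

h occurs only negated in the remaining clauses — set h = False.
Set a = False and propagate.
  then c is forced to True.
  then f is forced to True.
  then d is forced to True.
  then b is forced to True.
  then g is forced to False.
  then e is forced to True.
Every clause has at least one true literal under this assignment.
So a=F, b=T, c=T, d=T, e=T, f=T, g=F, h=F is a satisfying assignment.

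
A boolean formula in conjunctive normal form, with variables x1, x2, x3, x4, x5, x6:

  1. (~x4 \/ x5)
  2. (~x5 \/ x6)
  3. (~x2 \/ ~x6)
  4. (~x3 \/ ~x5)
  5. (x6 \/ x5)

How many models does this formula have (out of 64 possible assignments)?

Split on x5, then x6.
  x5=T, x6=T: remaining (x1,x2,x3,x4) ∈ {(F,F,F,F); (F,F,F,T); (T,F,F,F); (T,F,F,T)} — 4.
  x5=T, x6=F: a clause becomes empty — 0.
  x5=F, x6=T: remaining (x1,x2,x3,x4) ∈ {(F,F,F,F); (F,F,T,F); (T,F,F,F); (T,F,T,F)} — 4.
  x5=F, x6=F: a clause becomes empty — 0.
Total: 4 + 0 + 4 + 0 = 8.

8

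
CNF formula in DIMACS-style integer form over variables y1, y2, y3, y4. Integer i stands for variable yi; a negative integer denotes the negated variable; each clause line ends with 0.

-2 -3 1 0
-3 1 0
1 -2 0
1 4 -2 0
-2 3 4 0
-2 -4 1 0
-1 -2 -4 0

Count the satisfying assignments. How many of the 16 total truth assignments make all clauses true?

Satisfying assignments:
  y1=0 y2=0 y3=0 y4=0
  y1=0 y2=0 y3=0 y4=1
  y1=1 y2=0 y3=0 y4=0
  y1=1 y2=0 y3=0 y4=1
  y1=1 y2=0 y3=1 y4=0
  y1=1 y2=0 y3=1 y4=1
  y1=1 y2=1 y3=1 y4=0
Count: 7.

7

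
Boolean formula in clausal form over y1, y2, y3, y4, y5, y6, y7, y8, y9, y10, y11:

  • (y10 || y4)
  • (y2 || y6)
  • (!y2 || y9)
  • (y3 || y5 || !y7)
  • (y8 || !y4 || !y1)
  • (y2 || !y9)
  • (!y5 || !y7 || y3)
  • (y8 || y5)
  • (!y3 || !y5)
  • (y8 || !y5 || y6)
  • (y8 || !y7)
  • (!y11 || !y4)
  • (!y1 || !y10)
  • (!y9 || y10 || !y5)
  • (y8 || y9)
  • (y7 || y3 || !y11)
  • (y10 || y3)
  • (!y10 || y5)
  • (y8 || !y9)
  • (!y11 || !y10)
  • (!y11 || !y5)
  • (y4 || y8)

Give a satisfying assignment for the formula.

y1=True  y2=True  y3=True  y4=True  y5=False  y6=False  y7=False  y8=True  y9=True  y10=False  y11=False

y8 occurs only positively in the remaining clauses — set y8 = True.
y11 occurs only negated in the remaining clauses — set y11 = False.
Set y1 = True and propagate.
  then y10 is forced to False.
  then y4 is forced to True.
  then y3 is forced to True.
  then y5 is forced to False.
Branch on y2: take y2 = True.
  then y9 is forced to True.
y6, y7 are now unconstrained; take y6 = False, y7 = False.
Every clause has at least one true literal under this assignment.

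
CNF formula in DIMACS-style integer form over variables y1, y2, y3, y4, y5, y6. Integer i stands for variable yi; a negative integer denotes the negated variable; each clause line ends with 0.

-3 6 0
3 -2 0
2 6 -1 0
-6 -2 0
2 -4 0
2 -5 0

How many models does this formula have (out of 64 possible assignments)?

5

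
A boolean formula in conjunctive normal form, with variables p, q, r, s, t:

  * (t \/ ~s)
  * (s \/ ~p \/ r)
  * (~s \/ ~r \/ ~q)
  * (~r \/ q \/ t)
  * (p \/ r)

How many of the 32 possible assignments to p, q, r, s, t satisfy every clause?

Case analysis on r and s:
  r=1, s=1: remaining (p,q,t) ∈ {(0,0,1); (1,0,1)} — 2.
  r=1, s=0: p free; 3 ways for (q,t) × 2^1 = 6.
  r=0, s=1: remaining (p,q,t) ∈ {(1,0,1); (1,1,1)} — 2.
  r=0, s=0: a clause becomes empty — 0.
Total: 2 + 6 + 2 + 0 = 10.

10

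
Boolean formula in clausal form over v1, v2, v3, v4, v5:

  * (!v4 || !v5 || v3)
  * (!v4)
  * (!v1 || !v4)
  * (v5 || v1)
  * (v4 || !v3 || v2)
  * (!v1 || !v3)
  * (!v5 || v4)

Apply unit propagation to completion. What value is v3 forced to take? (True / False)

False

(!v4) stands alone — v4 = False.
(v4 || !v5): since v4 = False, the clause reduces to (!v5). v5 = False.
(v1 || v5): since v5 = False, the clause reduces to (v1). v1 = True.
In (!v1 || !v3), !v1 is now false; !v3 must hold, so v3 = False.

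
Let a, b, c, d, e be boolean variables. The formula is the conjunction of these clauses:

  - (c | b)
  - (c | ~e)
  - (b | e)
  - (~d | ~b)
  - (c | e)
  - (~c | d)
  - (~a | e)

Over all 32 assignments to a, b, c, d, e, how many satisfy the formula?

2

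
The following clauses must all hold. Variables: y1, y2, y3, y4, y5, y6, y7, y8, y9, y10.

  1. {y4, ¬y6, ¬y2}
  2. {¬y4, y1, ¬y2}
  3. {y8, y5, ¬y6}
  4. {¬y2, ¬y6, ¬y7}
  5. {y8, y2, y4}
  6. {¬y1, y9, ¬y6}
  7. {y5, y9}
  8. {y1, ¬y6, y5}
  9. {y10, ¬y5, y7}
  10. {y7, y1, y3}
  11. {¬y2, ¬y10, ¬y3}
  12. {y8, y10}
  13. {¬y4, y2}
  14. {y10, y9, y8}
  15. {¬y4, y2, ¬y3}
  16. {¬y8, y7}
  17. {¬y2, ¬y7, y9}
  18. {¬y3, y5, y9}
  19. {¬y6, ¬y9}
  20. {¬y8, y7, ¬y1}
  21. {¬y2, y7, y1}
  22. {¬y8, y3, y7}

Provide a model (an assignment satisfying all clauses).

y1=False, y2=False, y3=True, y4=False, y5=True, y6=True, y7=True, y8=True, y9=False, y10=False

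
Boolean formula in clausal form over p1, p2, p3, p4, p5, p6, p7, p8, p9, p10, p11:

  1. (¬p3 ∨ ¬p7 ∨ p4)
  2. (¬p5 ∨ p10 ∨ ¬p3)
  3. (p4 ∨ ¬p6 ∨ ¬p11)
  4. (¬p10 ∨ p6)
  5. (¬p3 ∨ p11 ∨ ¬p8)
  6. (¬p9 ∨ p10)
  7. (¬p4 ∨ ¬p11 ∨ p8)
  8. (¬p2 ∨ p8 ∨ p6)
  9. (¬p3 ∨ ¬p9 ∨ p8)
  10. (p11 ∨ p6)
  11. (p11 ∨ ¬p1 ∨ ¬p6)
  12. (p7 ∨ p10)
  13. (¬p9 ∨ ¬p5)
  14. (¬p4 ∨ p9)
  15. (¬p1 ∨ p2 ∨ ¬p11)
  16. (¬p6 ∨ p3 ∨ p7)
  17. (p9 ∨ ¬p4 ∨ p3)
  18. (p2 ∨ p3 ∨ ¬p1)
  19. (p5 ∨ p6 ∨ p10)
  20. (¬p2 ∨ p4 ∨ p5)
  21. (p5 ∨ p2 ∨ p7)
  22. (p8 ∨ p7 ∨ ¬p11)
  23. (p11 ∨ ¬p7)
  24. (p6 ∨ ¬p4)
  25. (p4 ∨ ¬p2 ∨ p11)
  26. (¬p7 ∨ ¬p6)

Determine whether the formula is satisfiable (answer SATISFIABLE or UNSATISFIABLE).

SATISFIABLE

Pure literal: p1 appears only negated; assign p1 = False.
Set p2 = False and propagate.
Branch on p3: take p3 = True.
For the remaining variables, p4 = False, p5 = True, p6 = True, p7 = False, p8 = False, p9 = False, p10 = True, p11 = False works.
So p1=False, p2=False, p3=True, p4=False, p5=True, p6=True, p7=False, p8=False, p9=False, p10=True, p11=False is a satisfying assignment.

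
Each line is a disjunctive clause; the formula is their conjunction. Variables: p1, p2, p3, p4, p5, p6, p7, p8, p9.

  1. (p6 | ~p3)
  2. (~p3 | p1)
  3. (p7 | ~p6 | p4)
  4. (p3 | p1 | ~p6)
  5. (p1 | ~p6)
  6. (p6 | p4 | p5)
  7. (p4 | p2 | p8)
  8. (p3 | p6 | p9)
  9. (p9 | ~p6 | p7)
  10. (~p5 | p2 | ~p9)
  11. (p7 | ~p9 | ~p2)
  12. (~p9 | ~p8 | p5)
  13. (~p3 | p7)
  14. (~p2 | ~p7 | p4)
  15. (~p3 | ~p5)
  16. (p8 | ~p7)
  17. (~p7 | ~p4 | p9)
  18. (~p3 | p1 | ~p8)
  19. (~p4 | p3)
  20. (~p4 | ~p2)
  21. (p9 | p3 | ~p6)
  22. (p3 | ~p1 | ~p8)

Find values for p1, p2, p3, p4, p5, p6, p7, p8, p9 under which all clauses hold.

p1=1, p2=0, p3=1, p4=0, p5=0, p6=1, p7=1, p8=1, p9=0

Check each clause:
  1. (~p3 | p6) — p6 is true.
  2. (~p3 | p1) — p1 is true.
  3. (~p6 | p7 | p4) — p7 is true.
  4. (p3 | ~p6 | p1) — p1 is true.
  5. (p1 | ~p6) — p1 is true.
  6. (p4 | p5 | p6) — p6 is true.
  7. (p4 | p2 | p8) — p8 is true.
  8. (p6 | p3 | p9) — p3 is true.
  9. (p9 | p7 | ~p6) — p7 is true.
  10. (p2 | ~p9 | ~p5) — ~p5 is true.
  11. (~p9 | p7 | ~p2) — p7 is true.
  12. (~p9 | p5 | ~p8) — ~p9 is true.
  13. (~p3 | p7) — p7 is true.
  14. (~p2 | ~p7 | p4) — ~p2 is true.
  15. (~p5 | ~p3) — ~p5 is true.
  16. (p8 | ~p7) — p8 is true.
  17. (~p7 | p9 | ~p4) — ~p4 is true.
  18. (~p3 | p1 | ~p8) — p1 is true.
  19. (p3 | ~p4) — p3 is true.
  20. (~p4 | ~p2) — ~p4 is true.
  21. (~p6 | p3 | p9) — p3 is true.
  22. (~p1 | ~p8 | p3) — p3 is true.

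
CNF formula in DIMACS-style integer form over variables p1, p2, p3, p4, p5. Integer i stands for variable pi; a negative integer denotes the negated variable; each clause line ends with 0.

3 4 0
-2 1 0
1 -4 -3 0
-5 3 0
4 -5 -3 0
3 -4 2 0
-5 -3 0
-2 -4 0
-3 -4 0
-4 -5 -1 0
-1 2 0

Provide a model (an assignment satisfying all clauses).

p1=False, p2=False, p3=True, p4=False, p5=False

Check each clause:
  1. (p3 || p4) — p3 is true.
  2. (p1 || !p2) — !p2 is true.
  3. (!p3 || p1 || !p4) — !p4 is true.
  4. (p3 || !p5) — p3 is true.
  5. (p4 || !p5 || !p3) — !p5 is true.
  6. (p3 || !p4 || p2) — p3 is true.
  7. (!p5 || !p3) — !p5 is true.
  8. (!p4 || !p2) — !p4 is true.
  9. (!p3 || !p4) — !p4 is true.
  10. (!p1 || !p4 || !p5) — !p5 is true.
  11. (!p1 || p2) — !p1 is true.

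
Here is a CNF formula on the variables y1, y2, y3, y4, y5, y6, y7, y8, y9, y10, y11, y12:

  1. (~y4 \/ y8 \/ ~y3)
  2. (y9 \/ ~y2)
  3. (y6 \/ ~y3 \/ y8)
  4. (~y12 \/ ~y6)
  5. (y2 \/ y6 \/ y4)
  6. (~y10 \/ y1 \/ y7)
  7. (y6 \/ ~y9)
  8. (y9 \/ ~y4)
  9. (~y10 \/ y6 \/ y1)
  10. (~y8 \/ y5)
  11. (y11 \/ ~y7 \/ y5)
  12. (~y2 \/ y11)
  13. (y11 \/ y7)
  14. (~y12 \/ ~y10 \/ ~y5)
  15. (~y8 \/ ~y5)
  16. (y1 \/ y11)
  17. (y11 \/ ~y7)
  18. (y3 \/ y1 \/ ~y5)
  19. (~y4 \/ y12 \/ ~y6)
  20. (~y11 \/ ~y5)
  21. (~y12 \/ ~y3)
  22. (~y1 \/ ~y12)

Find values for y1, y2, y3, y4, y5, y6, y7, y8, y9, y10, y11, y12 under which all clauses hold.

y1=False, y2=True, y3=False, y4=False, y5=False, y6=True, y7=True, y8=False, y9=True, y10=True, y11=True, y12=False

Try y1 = False.
  then y11 is forced to True.
  then y5 is forced to False.
  then y8 is forced to False.
Try y2 = True.
  then y9 is forced to True.
  then y6 is forced to True.
  then y12 is forced to False.
  then y4 is forced to False.
Set y7 = True and propagate.
y3, y10 are now unconstrained; take y3 = False, y10 = True.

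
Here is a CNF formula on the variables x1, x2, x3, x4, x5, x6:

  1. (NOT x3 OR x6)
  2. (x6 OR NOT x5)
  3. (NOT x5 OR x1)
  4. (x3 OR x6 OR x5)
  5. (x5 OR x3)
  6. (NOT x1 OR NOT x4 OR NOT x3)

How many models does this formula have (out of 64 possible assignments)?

12

Case analysis on x3 and x5:
  x3=T, x5=T: remaining (x1,x2,x4,x6) ∈ {(T,F,F,T); (T,T,F,T)} — 2.
  x3=T, x5=F: x2 free; 3 ways for (x1,x4,x6) × 2^1 = 6.
  x3=F, x5=T: remaining (x1,x2,x4,x6) ∈ {(T,F,F,T); (T,F,T,T); (T,T,F,T); (T,T,T,T)} — 4.
  x3=F, x5=F: a clause becomes empty — 0.
Total: 2 + 6 + 4 + 0 = 12.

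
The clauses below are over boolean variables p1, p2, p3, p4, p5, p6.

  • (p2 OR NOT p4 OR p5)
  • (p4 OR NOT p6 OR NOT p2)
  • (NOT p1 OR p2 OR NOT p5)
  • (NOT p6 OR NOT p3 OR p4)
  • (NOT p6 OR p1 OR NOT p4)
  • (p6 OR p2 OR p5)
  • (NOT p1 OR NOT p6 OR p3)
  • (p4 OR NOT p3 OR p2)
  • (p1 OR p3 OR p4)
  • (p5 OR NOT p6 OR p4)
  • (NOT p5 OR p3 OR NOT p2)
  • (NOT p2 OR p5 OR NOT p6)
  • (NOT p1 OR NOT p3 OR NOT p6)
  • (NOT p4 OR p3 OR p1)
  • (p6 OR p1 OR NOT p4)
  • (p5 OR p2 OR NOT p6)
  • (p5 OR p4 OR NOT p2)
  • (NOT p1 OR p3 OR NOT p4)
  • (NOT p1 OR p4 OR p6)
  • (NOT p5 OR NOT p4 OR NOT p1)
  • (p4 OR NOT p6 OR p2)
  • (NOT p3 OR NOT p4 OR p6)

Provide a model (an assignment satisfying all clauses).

p1=F  p2=T  p3=T  p4=F  p5=T  p6=F

Branch on p1: take p1 = False.
Set p2 = True and propagate.
Branch on p3: take p3 = True.
The remaining clauses are satisfied by p4 = False, p5 = True, p6 = False.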